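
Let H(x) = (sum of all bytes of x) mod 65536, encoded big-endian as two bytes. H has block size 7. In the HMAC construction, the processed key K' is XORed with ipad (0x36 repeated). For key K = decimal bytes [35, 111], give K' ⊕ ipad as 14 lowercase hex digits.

Key decimal bytes [35, 111] = 23 6f is 2 bytes ≤ B = 7; zero-pad to 7 bytes: K' = 23 6f 00 00 00 00 00.
XOR each byte with 0x36: 23⊕36=15, 6f⊕36=59, 00⊕36=36, 00⊕36=36, 00⊕36=36, 00⊕36=36, 00⊕36=36.

15593636363636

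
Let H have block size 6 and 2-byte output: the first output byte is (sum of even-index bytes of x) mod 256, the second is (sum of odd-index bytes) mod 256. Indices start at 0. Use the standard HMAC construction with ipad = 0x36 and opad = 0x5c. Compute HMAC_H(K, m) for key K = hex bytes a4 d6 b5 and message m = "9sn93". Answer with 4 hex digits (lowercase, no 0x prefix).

623a

Key hex bytes a4 d6 b5 is 3 bytes ≤ B = 6; zero-pad to 6 bytes: K' = a4 d6 b5 00 00 00.
K' ⊕ ipad = 92 e0 83 36 36 36.  K' ⊕ opad = f8 8a e9 5c 5c 5c.
Inner input = (K'⊕ipad) ∥ m = 92 e0 83 36 36 36 ∥ 39 73 6e 39 33.
Inner hash: even-index sum = 549 mod 256 = 37; odd-index sum = 504 mod 256 = 248 → 25 f8.
Outer input = (K'⊕opad) ∥ inner = f8 8a e9 5c 5c 5c ∥ 25 f8.
Outer hash (tag): even-index sum = 610 mod 256 = 98; odd-index sum = 570 mod 256 = 58 → 62 3a.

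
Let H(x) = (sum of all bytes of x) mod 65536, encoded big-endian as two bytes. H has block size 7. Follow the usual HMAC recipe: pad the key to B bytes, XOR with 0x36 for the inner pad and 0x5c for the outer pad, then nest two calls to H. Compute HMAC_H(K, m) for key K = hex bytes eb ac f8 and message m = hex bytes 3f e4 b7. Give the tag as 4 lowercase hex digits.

Key hex bytes eb ac f8 is 3 bytes ≤ B = 7; zero-pad to 7 bytes: K' = eb ac f8 00 00 00 00.
K' ⊕ ipad = dd 9a ce 36 36 36 36.  K' ⊕ opad = b7 f0 a4 5c 5c 5c 5c.
Inner input = (K'⊕ipad) ∥ m = dd 9a ce 36 36 36 36 ∥ 3f e4 b7.
Inner hash: sum = 221+154+206+54+54+54+54+63+228+183 = 1271 → 04 f7.
Outer input = (K'⊕opad) ∥ inner = b7 f0 a4 5c 5c 5c 5c ∥ 04 f7.
Outer hash (tag): sum = 183+240+164+92+92+92+92+4+247 = 1206 → 04 b6.

04b6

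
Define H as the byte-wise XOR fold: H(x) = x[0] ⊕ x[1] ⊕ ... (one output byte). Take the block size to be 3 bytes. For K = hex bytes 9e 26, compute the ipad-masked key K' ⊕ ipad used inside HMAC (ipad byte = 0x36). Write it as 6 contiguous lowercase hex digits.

Key hex bytes 9e 26 is 2 bytes ≤ B = 3; zero-pad to 3 bytes: K' = 9e 26 00.
XOR each byte with 0x36: 9e⊕36=a8, 26⊕36=10, 00⊕36=36.

a81036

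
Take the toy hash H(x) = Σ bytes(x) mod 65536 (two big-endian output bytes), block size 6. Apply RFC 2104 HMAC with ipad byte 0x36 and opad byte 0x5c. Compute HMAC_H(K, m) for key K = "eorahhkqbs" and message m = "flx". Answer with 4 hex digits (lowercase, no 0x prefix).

02b0

Key "eorahhkqbs" = 65 6f 72 61 68 68 6b 71 62 73 is 10 bytes > B = 6, so hash it first: H(key) = 04 28, then zero-pad to 6 bytes: K' = 04 28 00 00 00 00.
K' ⊕ ipad = 32 1e 36 36 36 36.  K' ⊕ opad = 58 74 5c 5c 5c 5c.
Inner input = (K'⊕ipad) ∥ m = 32 1e 36 36 36 36 ∥ 66 6c 78.
Inner hash: sum = 50+30+54+54+54+54+102+108+120 = 626 → 02 72.
Outer input = (K'⊕opad) ∥ inner = 58 74 5c 5c 5c 5c ∥ 02 72.
Outer hash (tag): sum = 88+116+92+92+92+92+2+114 = 688 → 02 b0.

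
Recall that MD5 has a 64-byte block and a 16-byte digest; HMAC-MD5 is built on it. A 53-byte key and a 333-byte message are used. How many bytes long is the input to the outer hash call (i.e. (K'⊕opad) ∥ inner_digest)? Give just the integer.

Key is 53 ≤ 64 bytes, zero-padded: |K'| = 64.
Outer input = (K'⊕opad) ∥ H(inner) → 64 + 16 = 80 bytes.

80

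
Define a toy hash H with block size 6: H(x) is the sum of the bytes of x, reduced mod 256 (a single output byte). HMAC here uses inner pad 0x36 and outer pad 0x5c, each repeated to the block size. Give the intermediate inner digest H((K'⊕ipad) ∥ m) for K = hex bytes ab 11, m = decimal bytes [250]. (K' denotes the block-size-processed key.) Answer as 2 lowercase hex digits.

96

Key hex bytes ab 11 is 2 bytes ≤ B = 6; zero-pad to 6 bytes: K' = ab 11 00 00 00 00.
K' ⊕ ipad = 9d 27 36 36 36 36.
Inner input = 9d 27 36 36 36 36 ∥ fa.
Inner hash: sum = 157+39+54+54+54+54+250 = 662; mod 256 = 150 → 96.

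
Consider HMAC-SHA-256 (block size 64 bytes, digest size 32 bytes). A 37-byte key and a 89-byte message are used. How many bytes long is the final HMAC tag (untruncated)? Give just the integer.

The tag is one SHA-256 digest: 32 bytes.

32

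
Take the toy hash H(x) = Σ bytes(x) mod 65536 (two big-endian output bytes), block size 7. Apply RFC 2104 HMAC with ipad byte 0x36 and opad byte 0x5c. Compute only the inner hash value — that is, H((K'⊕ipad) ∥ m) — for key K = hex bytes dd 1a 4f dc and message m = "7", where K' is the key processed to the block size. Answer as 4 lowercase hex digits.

Key hex bytes dd 1a 4f dc is 4 bytes ≤ B = 7; zero-pad to 7 bytes: K' = dd 1a 4f dc 00 00 00.
K' ⊕ ipad = eb 2c 79 ea 36 36 36.
Inner input = eb 2c 79 ea 36 36 36 ∥ 37.
Inner hash: sum = 235+44+121+234+54+54+54+55 = 851 → 03 53.

0353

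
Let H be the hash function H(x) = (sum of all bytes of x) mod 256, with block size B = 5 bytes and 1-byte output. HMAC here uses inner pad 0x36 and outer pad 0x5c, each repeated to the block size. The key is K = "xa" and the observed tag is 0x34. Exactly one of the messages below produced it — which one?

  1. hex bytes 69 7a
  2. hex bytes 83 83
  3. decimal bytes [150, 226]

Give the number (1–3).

3

Key "xa" = 78 61 is 2 bytes ≤ B = 5; zero-pad to 5 bytes: K' = 78 61 00 00 00.
K' ⊕ ipad = 4e 57 36 36 36; K' ⊕ opad = 24 3d 5c 5c 5c.
m1: inner = H(4e 57 36 36 36 69 7a) = 2a; tag = H(24 3d 5c 5c 5c 2a) = 9f
m2: inner = H(4e 57 36 36 36 83 83) = 4d; tag = H(24 3d 5c 5c 5c 4d) = c2
m3: inner = H(4e 57 36 36 36 96 e2) = bf; tag = H(24 3d 5c 5c 5c bf) = 34 ← matches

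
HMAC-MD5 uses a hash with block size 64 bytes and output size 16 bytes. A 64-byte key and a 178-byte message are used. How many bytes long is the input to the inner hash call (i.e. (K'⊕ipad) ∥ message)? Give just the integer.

242

Key is 64 ≤ 64 bytes, zero-padded: |K'| = 64.
Inner input = (K'⊕ipad) ∥ m → 64 + 178 = 242 bytes.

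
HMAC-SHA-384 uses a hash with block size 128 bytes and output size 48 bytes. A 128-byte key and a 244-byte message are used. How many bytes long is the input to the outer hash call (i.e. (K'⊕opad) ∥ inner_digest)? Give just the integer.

176

Key is 128 ≤ 128 bytes, zero-padded: |K'| = 128.
Outer input = (K'⊕opad) ∥ H(inner) → 128 + 48 = 176 bytes.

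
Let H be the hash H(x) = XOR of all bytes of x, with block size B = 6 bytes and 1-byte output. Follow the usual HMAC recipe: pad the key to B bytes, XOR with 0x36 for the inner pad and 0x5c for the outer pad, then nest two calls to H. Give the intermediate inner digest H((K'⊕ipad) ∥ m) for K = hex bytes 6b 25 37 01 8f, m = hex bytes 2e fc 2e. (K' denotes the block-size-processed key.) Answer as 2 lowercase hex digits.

Key hex bytes 6b 25 37 01 8f is 5 bytes ≤ B = 6; zero-pad to 6 bytes: K' = 6b 25 37 01 8f 00.
K' ⊕ ipad = 5d 13 01 37 b9 36.
Inner input = 5d 13 01 37 b9 36 ∥ 2e fc 2e.
Inner hash: XOR 5d⊕13⊕01⊕37⊕b9⊕36⊕2e⊕fc⊕2e = 0b.

0b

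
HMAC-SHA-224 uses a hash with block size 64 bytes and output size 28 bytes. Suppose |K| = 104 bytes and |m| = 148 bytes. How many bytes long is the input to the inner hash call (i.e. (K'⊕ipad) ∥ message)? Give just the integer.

212

Key is 104 > 64 bytes, so it is hashed to 28 bytes then zero-padded to 64: |K'| = 64.
Inner input = (K'⊕ipad) ∥ m → 64 + 148 = 212 bytes.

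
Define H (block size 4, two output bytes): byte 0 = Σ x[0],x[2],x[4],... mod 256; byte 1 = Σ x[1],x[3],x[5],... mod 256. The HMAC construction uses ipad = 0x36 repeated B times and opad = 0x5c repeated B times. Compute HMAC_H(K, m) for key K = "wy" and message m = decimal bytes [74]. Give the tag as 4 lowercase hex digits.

Key "wy" = 77 79 is 2 bytes ≤ B = 4; zero-pad to 4 bytes: K' = 77 79 00 00.
K' ⊕ ipad = 41 4f 36 36.  K' ⊕ opad = 2b 25 5c 5c.
Inner input = (K'⊕ipad) ∥ m = 41 4f 36 36 ∥ 4a.
Inner hash: even-index sum = 193 mod 256 = 193; odd-index sum = 133 mod 256 = 133 → c1 85.
Outer input = (K'⊕opad) ∥ inner = 2b 25 5c 5c ∥ c1 85.
Outer hash (tag): even-index sum = 328 mod 256 = 72; odd-index sum = 262 mod 256 = 6 → 48 06.

4806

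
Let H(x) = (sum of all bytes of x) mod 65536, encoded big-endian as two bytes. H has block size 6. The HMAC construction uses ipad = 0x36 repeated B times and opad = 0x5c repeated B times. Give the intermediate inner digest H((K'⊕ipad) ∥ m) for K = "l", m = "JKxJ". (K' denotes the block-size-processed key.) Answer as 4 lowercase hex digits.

Key "l" = 6c is 1 byte ≤ B = 6; zero-pad to 6 bytes: K' = 6c 00 00 00 00 00.
K' ⊕ ipad = 5a 36 36 36 36 36.
Inner input = 5a 36 36 36 36 36 ∥ 4a 4b 78 4a.
Inner hash: sum = 90+54+54+54+54+54+74+75+120+74 = 703 → 02 bf.

02bf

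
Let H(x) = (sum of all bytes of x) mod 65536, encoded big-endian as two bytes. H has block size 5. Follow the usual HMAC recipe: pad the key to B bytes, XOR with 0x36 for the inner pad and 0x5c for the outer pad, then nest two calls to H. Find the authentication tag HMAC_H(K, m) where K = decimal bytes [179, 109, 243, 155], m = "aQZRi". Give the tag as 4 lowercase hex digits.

0345

Key decimal bytes [179, 109, 243, 155] = b3 6d f3 9b is 4 bytes ≤ B = 5; zero-pad to 5 bytes: K' = b3 6d f3 9b 00.
K' ⊕ ipad = 85 5b c5 ad 36.  K' ⊕ opad = ef 31 af c7 5c.
Inner input = (K'⊕ipad) ∥ m = 85 5b c5 ad 36 ∥ 61 51 5a 52 69.
Inner hash: sum = 133+91+197+173+54+97+81+90+82+105 = 1103 → 04 4f.
Outer input = (K'⊕opad) ∥ inner = ef 31 af c7 5c ∥ 04 4f.
Outer hash (tag): sum = 239+49+175+199+92+4+79 = 837 → 03 45.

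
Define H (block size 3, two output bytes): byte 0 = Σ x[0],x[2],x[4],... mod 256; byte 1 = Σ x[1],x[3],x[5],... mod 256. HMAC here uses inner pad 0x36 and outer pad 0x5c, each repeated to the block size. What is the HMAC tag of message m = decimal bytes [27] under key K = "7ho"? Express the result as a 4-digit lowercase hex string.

178e

Key "7ho" = 37 68 6f is exactly B = 3 bytes: K' = 37 68 6f.
K' ⊕ ipad = 01 5e 59.  K' ⊕ opad = 6b 34 33.
Inner input = (K'⊕ipad) ∥ m = 01 5e 59 ∥ 1b.
Inner hash: even-index sum = 90 mod 256 = 90; odd-index sum = 121 mod 256 = 121 → 5a 79.
Outer input = (K'⊕opad) ∥ inner = 6b 34 33 ∥ 5a 79.
Outer hash (tag): even-index sum = 279 mod 256 = 23; odd-index sum = 142 mod 256 = 142 → 17 8e.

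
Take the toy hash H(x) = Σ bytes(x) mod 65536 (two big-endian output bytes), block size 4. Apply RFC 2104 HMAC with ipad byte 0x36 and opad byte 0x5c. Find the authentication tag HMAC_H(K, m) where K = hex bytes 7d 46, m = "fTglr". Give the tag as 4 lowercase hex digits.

011c

Key hex bytes 7d 46 is 2 bytes ≤ B = 4; zero-pad to 4 bytes: K' = 7d 46 00 00.
K' ⊕ ipad = 4b 70 36 36.  K' ⊕ opad = 21 1a 5c 5c.
Inner input = (K'⊕ipad) ∥ m = 4b 70 36 36 ∥ 66 54 67 6c 72.
Inner hash: sum = 75+112+54+54+102+84+103+108+114 = 806 → 03 26.
Outer input = (K'⊕opad) ∥ inner = 21 1a 5c 5c ∥ 03 26.
Outer hash (tag): sum = 33+26+92+92+3+38 = 284 → 01 1c.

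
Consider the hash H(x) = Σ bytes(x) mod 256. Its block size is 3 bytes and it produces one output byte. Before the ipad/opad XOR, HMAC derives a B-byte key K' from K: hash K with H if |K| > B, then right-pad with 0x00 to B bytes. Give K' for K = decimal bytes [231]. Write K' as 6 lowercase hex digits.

e70000

Key decimal bytes [231] = e7 is 1 byte ≤ B = 3; zero-pad to 3 bytes: K' = e7 00 00.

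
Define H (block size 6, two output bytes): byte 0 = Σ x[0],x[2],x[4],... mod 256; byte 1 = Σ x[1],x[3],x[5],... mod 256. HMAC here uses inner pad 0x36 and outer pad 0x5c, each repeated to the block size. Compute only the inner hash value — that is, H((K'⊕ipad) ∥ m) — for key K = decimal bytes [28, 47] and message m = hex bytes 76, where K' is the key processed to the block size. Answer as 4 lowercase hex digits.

Key decimal bytes [28, 47] = 1c 2f is 2 bytes ≤ B = 6; zero-pad to 6 bytes: K' = 1c 2f 00 00 00 00.
K' ⊕ ipad = 2a 19 36 36 36 36.
Inner input = 2a 19 36 36 36 36 ∥ 76.
Inner hash: even-index sum = 268 mod 256 = 12; odd-index sum = 133 mod 256 = 133 → 0c 85.

0c85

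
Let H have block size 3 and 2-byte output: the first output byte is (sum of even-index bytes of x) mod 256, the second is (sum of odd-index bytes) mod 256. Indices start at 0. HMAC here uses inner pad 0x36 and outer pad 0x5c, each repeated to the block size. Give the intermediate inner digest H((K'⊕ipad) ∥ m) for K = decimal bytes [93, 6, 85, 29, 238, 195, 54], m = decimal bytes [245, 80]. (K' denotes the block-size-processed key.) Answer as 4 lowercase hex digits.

66c5

Key decimal bytes [93, 6, 85, 29, 238, 195, 54] = 5d 06 55 1d ee c3 36 is 7 bytes > B = 3, so hash it first: H(key) = d6 e6, then zero-pad to 3 bytes: K' = d6 e6 00.
K' ⊕ ipad = e0 d0 36.
Inner input = e0 d0 36 ∥ f5 50.
Inner hash: even-index sum = 358 mod 256 = 102; odd-index sum = 453 mod 256 = 197 → 66 c5.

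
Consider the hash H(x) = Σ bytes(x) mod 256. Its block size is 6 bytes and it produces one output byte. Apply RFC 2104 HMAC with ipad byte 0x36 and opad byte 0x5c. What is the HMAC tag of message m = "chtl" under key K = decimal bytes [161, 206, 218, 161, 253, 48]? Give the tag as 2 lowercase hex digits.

Key decimal bytes [161, 206, 218, 161, 253, 48] = a1 ce da a1 fd 30 is exactly B = 6 bytes: K' = a1 ce da a1 fd 30.
K' ⊕ ipad = 97 f8 ec 97 cb 06.  K' ⊕ opad = fd 92 86 fd a1 6c.
Inner input = (K'⊕ipad) ∥ m = 97 f8 ec 97 cb 06 ∥ 63 68 74 6c.
Inner hash: sum = 151+248+236+151+203+6+99+104+116+108 = 1422; mod 256 = 142 → 8e.
Outer input = (K'⊕opad) ∥ inner = fd 92 86 fd a1 6c ∥ 8e.
Outer hash (tag): sum = 253+146+134+253+161+108+142 = 1197; mod 256 = 173 → ad.

ad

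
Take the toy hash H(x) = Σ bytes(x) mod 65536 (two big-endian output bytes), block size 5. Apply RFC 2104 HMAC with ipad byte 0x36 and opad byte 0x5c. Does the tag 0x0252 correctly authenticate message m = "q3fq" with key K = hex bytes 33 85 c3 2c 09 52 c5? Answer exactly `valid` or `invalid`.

valid

Key hex bytes 33 85 c3 2c 09 52 c5 is 7 bytes > B = 5, so hash it first: H(key) = 02 c7, then zero-pad to 5 bytes: K' = 02 c7 00 00 00.
K' ⊕ ipad = 34 f1 36 36 36; K' ⊕ opad = 5e 9b 5c 5c 5c.
Inner hash: sum = 52+241+54+54+54+113+51+102+113 = 834 → 03 42.
Outer hash (recomputed tag): sum = 94+155+92+92+92+3+66 = 594 → 02 52.
Recomputed tag = 0252; claimed = 0252 → match.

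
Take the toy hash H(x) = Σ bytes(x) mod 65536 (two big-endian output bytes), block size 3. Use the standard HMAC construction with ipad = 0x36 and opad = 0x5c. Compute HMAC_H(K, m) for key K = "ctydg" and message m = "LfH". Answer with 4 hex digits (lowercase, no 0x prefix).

Key "ctydg" = 63 74 79 64 67 is 5 bytes > B = 3, so hash it first: H(key) = 02 1b, then zero-pad to 3 bytes: K' = 02 1b 00.
K' ⊕ ipad = 34 2d 36.  K' ⊕ opad = 5e 47 5c.
Inner input = (K'⊕ipad) ∥ m = 34 2d 36 ∥ 4c 66 48.
Inner hash: sum = 52+45+54+76+102+72 = 401 → 01 91.
Outer input = (K'⊕opad) ∥ inner = 5e 47 5c ∥ 01 91.
Outer hash (tag): sum = 94+71+92+1+145 = 403 → 01 93.

0193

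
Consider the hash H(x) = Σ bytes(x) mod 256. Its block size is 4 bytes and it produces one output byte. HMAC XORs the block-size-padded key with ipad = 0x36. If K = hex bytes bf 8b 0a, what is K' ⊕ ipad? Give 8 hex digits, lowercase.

Key hex bytes bf 8b 0a is 3 bytes ≤ B = 4; zero-pad to 4 bytes: K' = bf 8b 0a 00.
XOR each byte with 0x36: bf⊕36=89, 8b⊕36=bd, 0a⊕36=3c, 00⊕36=36.

89bd3c36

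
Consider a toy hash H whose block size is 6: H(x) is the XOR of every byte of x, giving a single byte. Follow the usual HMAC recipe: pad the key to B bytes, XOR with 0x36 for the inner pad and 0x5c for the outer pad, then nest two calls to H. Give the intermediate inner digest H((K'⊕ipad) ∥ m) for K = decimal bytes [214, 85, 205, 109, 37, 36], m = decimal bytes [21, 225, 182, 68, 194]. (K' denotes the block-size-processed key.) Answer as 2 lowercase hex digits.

Key decimal bytes [214, 85, 205, 109, 37, 36] = d6 55 cd 6d 25 24 is exactly B = 6 bytes: K' = d6 55 cd 6d 25 24.
K' ⊕ ipad = e0 63 fb 5b 13 12.
Inner input = e0 63 fb 5b 13 12 ∥ 15 e1 b6 44 c2.
Inner hash: XOR e0⊕63⊕fb⊕5b⊕13⊕12⊕15⊕e1⊕b6⊕44⊕c2 = e6.

e6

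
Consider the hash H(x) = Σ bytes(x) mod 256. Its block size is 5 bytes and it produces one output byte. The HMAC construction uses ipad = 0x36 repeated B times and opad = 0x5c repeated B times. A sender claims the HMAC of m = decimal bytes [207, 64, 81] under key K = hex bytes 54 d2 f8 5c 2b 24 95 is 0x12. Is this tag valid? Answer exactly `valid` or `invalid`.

valid

Key hex bytes 54 d2 f8 5c 2b 24 95 is 7 bytes > B = 5, so hash it first: H(key) = 5e, then zero-pad to 5 bytes: K' = 5e 00 00 00 00.
K' ⊕ ipad = 68 36 36 36 36; K' ⊕ opad = 02 5c 5c 5c 5c.
Inner hash: sum = 104+54+54+54+54+207+64+81 = 672; mod 256 = 160 → a0.
Outer hash (recomputed tag): sum = 2+92+92+92+92+160 = 530; mod 256 = 18 → 12.
Recomputed tag = 12; claimed = 12 → match.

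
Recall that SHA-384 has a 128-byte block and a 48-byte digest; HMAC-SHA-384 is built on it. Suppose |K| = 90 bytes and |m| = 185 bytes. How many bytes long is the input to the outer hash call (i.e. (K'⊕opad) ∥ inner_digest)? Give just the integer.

Key is 90 ≤ 128 bytes, zero-padded: |K'| = 128.
Outer input = (K'⊕opad) ∥ H(inner) → 128 + 48 = 176 bytes.

176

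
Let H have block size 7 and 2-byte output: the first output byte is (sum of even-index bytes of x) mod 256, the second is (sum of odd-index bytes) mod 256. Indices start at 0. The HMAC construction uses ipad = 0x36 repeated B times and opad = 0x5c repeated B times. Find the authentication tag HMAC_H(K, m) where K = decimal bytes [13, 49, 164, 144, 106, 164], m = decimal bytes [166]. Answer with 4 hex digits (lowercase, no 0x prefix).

c090

Key decimal bytes [13, 49, 164, 144, 106, 164] = 0d 31 a4 90 6a a4 is 6 bytes ≤ B = 7; zero-pad to 7 bytes: K' = 0d 31 a4 90 6a a4 00.
K' ⊕ ipad = 3b 07 92 a6 5c 92 36.  K' ⊕ opad = 51 6d f8 cc 36 f8 5c.
Inner input = (K'⊕ipad) ∥ m = 3b 07 92 a6 5c 92 36 ∥ a6.
Inner hash: even-index sum = 351 mod 256 = 95; odd-index sum = 485 mod 256 = 229 → 5f e5.
Outer input = (K'⊕opad) ∥ inner = 51 6d f8 cc 36 f8 5c ∥ 5f e5.
Outer hash (tag): even-index sum = 704 mod 256 = 192; odd-index sum = 656 mod 256 = 144 → c0 90.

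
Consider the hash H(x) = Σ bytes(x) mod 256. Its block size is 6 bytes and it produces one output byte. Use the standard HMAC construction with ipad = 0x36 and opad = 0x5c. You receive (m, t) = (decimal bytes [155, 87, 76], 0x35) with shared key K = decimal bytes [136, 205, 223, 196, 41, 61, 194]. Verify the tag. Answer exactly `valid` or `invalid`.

invalid

Key decimal bytes [136, 205, 223, 196, 41, 61, 194] = 88 cd df c4 29 3d c2 is 7 bytes > B = 6, so hash it first: H(key) = 20, then zero-pad to 6 bytes: K' = 20 00 00 00 00 00.
K' ⊕ ipad = 16 36 36 36 36 36; K' ⊕ opad = 7c 5c 5c 5c 5c 5c.
Inner hash: sum = 22+54+54+54+54+54+155+87+76 = 610; mod 256 = 98 → 62.
Outer hash (recomputed tag): sum = 124+92+92+92+92+92+98 = 682; mod 256 = 170 → aa.
Recomputed tag = aa; claimed = 35 → mismatch.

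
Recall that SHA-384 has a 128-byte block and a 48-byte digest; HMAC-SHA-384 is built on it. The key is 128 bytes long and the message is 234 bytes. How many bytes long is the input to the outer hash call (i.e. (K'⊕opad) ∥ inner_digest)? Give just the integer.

Key is 128 ≤ 128 bytes, zero-padded: |K'| = 128.
Outer input = (K'⊕opad) ∥ H(inner) → 128 + 48 = 176 bytes.

176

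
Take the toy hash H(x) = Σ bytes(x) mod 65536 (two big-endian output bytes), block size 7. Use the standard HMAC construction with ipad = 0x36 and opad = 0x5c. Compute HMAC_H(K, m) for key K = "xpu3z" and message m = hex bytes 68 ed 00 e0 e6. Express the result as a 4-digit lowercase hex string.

0279

Key "xpu3z" = 78 70 75 33 7a is 5 bytes ≤ B = 7; zero-pad to 7 bytes: K' = 78 70 75 33 7a 00 00.
K' ⊕ ipad = 4e 46 43 05 4c 36 36.  K' ⊕ opad = 24 2c 29 6f 26 5c 5c.
Inner input = (K'⊕ipad) ∥ m = 4e 46 43 05 4c 36 36 ∥ 68 ed 00 e0 e6.
Inner hash: sum = 78+70+67+5+76+54+54+104+237+0+224+230 = 1199 → 04 af.
Outer input = (K'⊕opad) ∥ inner = 24 2c 29 6f 26 5c 5c ∥ 04 af.
Outer hash (tag): sum = 36+44+41+111+38+92+92+4+175 = 633 → 02 79.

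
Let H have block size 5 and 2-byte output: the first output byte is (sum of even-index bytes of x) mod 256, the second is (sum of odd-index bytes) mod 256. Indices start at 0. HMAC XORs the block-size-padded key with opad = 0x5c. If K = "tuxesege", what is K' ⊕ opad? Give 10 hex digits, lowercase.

9af85c5c5c

Key "tuxesege" = 74 75 78 65 73 65 67 65 is 8 bytes > B = 5, so hash it first: H(key) = c6 a4, then zero-pad to 5 bytes: K' = c6 a4 00 00 00.
XOR each byte with 0x5c: c6⊕5c=9a, a4⊕5c=f8, 00⊕5c=5c, 00⊕5c=5c, 00⊕5c=5c.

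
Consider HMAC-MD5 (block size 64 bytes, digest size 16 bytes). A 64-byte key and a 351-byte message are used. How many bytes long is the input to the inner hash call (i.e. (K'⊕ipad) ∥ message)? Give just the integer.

Key is 64 ≤ 64 bytes, zero-padded: |K'| = 64.
Inner input = (K'⊕ipad) ∥ m → 64 + 351 = 415 bytes.

415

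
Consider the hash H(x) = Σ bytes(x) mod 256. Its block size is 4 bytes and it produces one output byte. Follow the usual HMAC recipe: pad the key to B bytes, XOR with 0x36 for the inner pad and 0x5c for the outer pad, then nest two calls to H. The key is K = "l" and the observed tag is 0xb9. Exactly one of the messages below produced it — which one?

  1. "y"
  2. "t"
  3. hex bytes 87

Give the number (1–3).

Key "l" = 6c is 1 byte ≤ B = 4; zero-pad to 4 bytes: K' = 6c 00 00 00.
K' ⊕ ipad = 5a 36 36 36; K' ⊕ opad = 30 5c 5c 5c.
m1: inner = H(5a 36 36 36 79) = 75; tag = H(30 5c 5c 5c 75) = b9 ← matches
m2: inner = H(5a 36 36 36 74) = 70; tag = H(30 5c 5c 5c 70) = b4
m3: inner = H(5a 36 36 36 87) = 83; tag = H(30 5c 5c 5c 83) = c7

1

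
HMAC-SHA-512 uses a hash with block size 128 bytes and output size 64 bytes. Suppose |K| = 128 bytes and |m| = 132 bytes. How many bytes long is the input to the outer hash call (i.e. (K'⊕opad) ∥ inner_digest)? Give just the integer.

Key is 128 ≤ 128 bytes, zero-padded: |K'| = 128.
Outer input = (K'⊕opad) ∥ H(inner) → 128 + 64 = 192 bytes.

192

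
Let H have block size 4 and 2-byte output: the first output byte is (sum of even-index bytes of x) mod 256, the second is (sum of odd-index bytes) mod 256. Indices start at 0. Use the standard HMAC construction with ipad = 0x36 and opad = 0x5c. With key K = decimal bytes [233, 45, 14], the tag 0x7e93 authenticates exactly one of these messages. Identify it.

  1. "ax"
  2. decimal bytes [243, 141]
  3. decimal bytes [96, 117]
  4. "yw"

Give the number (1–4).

3

Key decimal bytes [233, 45, 14] = e9 2d 0e is 3 bytes ≤ B = 4; zero-pad to 4 bytes: K' = e9 2d 0e 00.
K' ⊕ ipad = df 1b 38 36; K' ⊕ opad = b5 71 52 5c.
m1: inner = H(df 1b 38 36 61 78) = 78 c9; tag = H(b5 71 52 5c 78 c9) = 7f96
m2: inner = H(df 1b 38 36 f3 8d) = 0a de; tag = H(b5 71 52 5c 0a de) = 11ab
m3: inner = H(df 1b 38 36 60 75) = 77 c6; tag = H(b5 71 52 5c 77 c6) = 7e93 ← matches
m4: inner = H(df 1b 38 36 79 77) = 90 c8; tag = H(b5 71 52 5c 90 c8) = 9795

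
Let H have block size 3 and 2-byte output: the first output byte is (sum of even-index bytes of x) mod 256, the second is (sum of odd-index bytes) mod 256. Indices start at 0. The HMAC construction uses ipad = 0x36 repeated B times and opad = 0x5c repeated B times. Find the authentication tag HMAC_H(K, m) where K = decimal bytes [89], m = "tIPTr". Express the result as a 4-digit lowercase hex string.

Key decimal bytes [89] = 59 is 1 byte ≤ B = 3; zero-pad to 3 bytes: K' = 59 00 00.
K' ⊕ ipad = 6f 36 36.  K' ⊕ opad = 05 5c 5c.
Inner input = (K'⊕ipad) ∥ m = 6f 36 36 ∥ 74 49 50 54 72.
Inner hash: even-index sum = 322 mod 256 = 66; odd-index sum = 364 mod 256 = 108 → 42 6c.
Outer input = (K'⊕opad) ∥ inner = 05 5c 5c ∥ 42 6c.
Outer hash (tag): even-index sum = 205 mod 256 = 205; odd-index sum = 158 mod 256 = 158 → cd 9e.

cd9e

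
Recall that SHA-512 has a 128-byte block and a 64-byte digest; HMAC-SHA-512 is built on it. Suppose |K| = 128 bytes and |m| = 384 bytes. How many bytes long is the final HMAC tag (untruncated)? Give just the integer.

The tag is one SHA-512 digest: 64 bytes.

64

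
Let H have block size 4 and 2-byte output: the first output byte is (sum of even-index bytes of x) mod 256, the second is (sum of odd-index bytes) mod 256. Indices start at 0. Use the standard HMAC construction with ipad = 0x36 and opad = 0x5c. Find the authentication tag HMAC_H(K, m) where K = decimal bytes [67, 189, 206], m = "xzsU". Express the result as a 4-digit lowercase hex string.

Key decimal bytes [67, 189, 206] = 43 bd ce is 3 bytes ≤ B = 4; zero-pad to 4 bytes: K' = 43 bd ce 00.
K' ⊕ ipad = 75 8b f8 36.  K' ⊕ opad = 1f e1 92 5c.
Inner input = (K'⊕ipad) ∥ m = 75 8b f8 36 ∥ 78 7a 73 55.
Inner hash: even-index sum = 600 mod 256 = 88; odd-index sum = 400 mod 256 = 144 → 58 90.
Outer input = (K'⊕opad) ∥ inner = 1f e1 92 5c ∥ 58 90.
Outer hash (tag): even-index sum = 265 mod 256 = 9; odd-index sum = 461 mod 256 = 205 → 09 cd.

09cd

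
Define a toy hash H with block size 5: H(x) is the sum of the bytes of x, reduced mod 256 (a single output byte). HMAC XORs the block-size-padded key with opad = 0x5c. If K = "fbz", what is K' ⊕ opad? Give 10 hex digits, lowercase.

3a3e265c5c

Key "fbz" = 66 62 7a is 3 bytes ≤ B = 5; zero-pad to 5 bytes: K' = 66 62 7a 00 00.
XOR each byte with 0x5c: 66⊕5c=3a, 62⊕5c=3e, 7a⊕5c=26, 00⊕5c=5c, 00⊕5c=5c.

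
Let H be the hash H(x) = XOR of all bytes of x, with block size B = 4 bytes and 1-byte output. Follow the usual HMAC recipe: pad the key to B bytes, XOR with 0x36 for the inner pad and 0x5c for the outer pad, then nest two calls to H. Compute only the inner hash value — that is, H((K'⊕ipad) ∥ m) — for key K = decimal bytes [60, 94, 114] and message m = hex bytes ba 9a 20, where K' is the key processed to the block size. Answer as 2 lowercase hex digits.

10

Key decimal bytes [60, 94, 114] = 3c 5e 72 is 3 bytes ≤ B = 4; zero-pad to 4 bytes: K' = 3c 5e 72 00.
K' ⊕ ipad = 0a 68 44 36.
Inner input = 0a 68 44 36 ∥ ba 9a 20.
Inner hash: XOR 0a⊕68⊕44⊕36⊕ba⊕9a⊕20 = 10.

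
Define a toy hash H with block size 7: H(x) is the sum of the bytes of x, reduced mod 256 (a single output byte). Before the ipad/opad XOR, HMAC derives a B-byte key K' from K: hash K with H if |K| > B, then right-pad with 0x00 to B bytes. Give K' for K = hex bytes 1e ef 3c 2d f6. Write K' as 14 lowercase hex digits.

Key hex bytes 1e ef 3c 2d f6 is 5 bytes ≤ B = 7; zero-pad to 7 bytes: K' = 1e ef 3c 2d f6 00 00.

1eef3c2df60000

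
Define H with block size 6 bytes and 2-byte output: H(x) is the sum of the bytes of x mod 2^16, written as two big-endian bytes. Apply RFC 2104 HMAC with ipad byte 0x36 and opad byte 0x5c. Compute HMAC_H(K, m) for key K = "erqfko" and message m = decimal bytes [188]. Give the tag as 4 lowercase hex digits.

Key "erqfko" = 65 72 71 66 6b 6f is exactly B = 6 bytes: K' = 65 72 71 66 6b 6f.
K' ⊕ ipad = 53 44 47 50 5d 59.  K' ⊕ opad = 39 2e 2d 3a 37 33.
Inner input = (K'⊕ipad) ∥ m = 53 44 47 50 5d 59 ∥ bc.
Inner hash: sum = 83+68+71+80+93+89+188 = 672 → 02 a0.
Outer input = (K'⊕opad) ∥ inner = 39 2e 2d 3a 37 33 ∥ 02 a0.
Outer hash (tag): sum = 57+46+45+58+55+51+2+160 = 474 → 01 da.

01da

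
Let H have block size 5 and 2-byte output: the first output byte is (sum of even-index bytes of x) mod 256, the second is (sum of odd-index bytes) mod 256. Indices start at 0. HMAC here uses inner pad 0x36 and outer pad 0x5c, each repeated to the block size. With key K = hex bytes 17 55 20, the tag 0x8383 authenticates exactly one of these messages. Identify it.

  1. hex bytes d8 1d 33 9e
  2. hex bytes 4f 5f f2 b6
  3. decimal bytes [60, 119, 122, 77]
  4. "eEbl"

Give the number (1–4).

4

Key hex bytes 17 55 20 is 3 bytes ≤ B = 5; zero-pad to 5 bytes: K' = 17 55 20 00 00.
K' ⊕ ipad = 21 63 16 36 36; K' ⊕ opad = 4b 09 7c 5c 5c.
m1: inner = H(21 63 16 36 36 d8 1d 33 9e) = 28 a4; tag = H(4b 09 7c 5c 5c 28 a4) = c78d
m2: inner = H(21 63 16 36 36 4f 5f f2 b6) = 82 da; tag = H(4b 09 7c 5c 5c 82 da) = fde7
m3: inner = H(21 63 16 36 36 3c 77 7a 4d) = 31 4f; tag = H(4b 09 7c 5c 5c 31 4f) = 7296
m4: inner = H(21 63 16 36 36 65 45 62 6c) = 1e 60; tag = H(4b 09 7c 5c 5c 1e 60) = 8383 ← matches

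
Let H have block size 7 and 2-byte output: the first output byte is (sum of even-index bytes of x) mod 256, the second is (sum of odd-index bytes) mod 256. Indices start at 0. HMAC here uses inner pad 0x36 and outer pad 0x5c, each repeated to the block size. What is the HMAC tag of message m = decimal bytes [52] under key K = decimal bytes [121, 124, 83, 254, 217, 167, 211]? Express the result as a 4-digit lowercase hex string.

Key decimal bytes [121, 124, 83, 254, 217, 167, 211] = 79 7c 53 fe d9 a7 d3 is exactly B = 7 bytes: K' = 79 7c 53 fe d9 a7 d3.
K' ⊕ ipad = 4f 4a 65 c8 ef 91 e5.  K' ⊕ opad = 25 20 0f a2 85 fb 8f.
Inner input = (K'⊕ipad) ∥ m = 4f 4a 65 c8 ef 91 e5 ∥ 34.
Inner hash: even-index sum = 648 mod 256 = 136; odd-index sum = 471 mod 256 = 215 → 88 d7.
Outer input = (K'⊕opad) ∥ inner = 25 20 0f a2 85 fb 8f ∥ 88 d7.
Outer hash (tag): even-index sum = 543 mod 256 = 31; odd-index sum = 581 mod 256 = 69 → 1f 45.

1f45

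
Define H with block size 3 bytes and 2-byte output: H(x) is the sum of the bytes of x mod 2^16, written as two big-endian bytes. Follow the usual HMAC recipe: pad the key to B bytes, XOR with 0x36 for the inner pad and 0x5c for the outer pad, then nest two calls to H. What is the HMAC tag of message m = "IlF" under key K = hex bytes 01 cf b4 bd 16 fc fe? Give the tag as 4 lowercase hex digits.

Key hex bytes 01 cf b4 bd 16 fc fe is 7 bytes > B = 3, so hash it first: H(key) = 04 51, then zero-pad to 3 bytes: K' = 04 51 00.
K' ⊕ ipad = 32 67 36.  K' ⊕ opad = 58 0d 5c.
Inner input = (K'⊕ipad) ∥ m = 32 67 36 ∥ 49 6c 46.
Inner hash: sum = 50+103+54+73+108+70 = 458 → 01 ca.
Outer input = (K'⊕opad) ∥ inner = 58 0d 5c ∥ 01 ca.
Outer hash (tag): sum = 88+13+92+1+202 = 396 → 01 8c.

018c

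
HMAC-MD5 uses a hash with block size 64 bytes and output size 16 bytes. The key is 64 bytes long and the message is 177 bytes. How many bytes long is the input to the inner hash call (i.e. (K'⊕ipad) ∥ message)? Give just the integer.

Key is 64 ≤ 64 bytes, zero-padded: |K'| = 64.
Inner input = (K'⊕ipad) ∥ m → 64 + 177 = 241 bytes.

241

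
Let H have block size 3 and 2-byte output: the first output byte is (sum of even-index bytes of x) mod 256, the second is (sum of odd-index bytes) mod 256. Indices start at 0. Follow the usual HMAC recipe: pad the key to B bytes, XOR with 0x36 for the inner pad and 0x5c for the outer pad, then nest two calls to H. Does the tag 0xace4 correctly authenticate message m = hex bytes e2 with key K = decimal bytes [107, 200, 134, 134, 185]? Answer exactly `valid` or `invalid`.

Key decimal bytes [107, 200, 134, 134, 185] = 6b c8 86 86 b9 is 5 bytes > B = 3, so hash it first: H(key) = aa 4e, then zero-pad to 3 bytes: K' = aa 4e 00.
K' ⊕ ipad = 9c 78 36; K' ⊕ opad = f6 12 5c.
Inner hash: even-index sum = 210 mod 256 = 210; odd-index sum = 346 mod 256 = 90 → d2 5a.
Outer hash (recomputed tag): even-index sum = 428 mod 256 = 172; odd-index sum = 228 mod 256 = 228 → ac e4.
Recomputed tag = ace4; claimed = ace4 → match.

valid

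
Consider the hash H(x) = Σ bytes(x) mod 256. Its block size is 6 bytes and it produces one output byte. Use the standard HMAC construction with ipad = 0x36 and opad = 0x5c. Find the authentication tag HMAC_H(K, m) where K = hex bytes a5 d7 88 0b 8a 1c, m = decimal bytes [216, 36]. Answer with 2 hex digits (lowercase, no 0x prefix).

16

Key hex bytes a5 d7 88 0b 8a 1c is exactly B = 6 bytes: K' = a5 d7 88 0b 8a 1c.
K' ⊕ ipad = 93 e1 be 3d bc 2a.  K' ⊕ opad = f9 8b d4 57 d6 40.
Inner input = (K'⊕ipad) ∥ m = 93 e1 be 3d bc 2a ∥ d8 24.
Inner hash: sum = 147+225+190+61+188+42+216+36 = 1105; mod 256 = 81 → 51.
Outer input = (K'⊕opad) ∥ inner = f9 8b d4 57 d6 40 ∥ 51.
Outer hash (tag): sum = 249+139+212+87+214+64+81 = 1046; mod 256 = 22 → 16.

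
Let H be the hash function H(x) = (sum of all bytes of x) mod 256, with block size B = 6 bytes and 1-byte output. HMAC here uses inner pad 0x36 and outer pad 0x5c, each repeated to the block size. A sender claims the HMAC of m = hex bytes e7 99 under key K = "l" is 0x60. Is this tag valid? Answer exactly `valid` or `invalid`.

Key "l" = 6c is 1 byte ≤ B = 6; zero-pad to 6 bytes: K' = 6c 00 00 00 00 00.
K' ⊕ ipad = 5a 36 36 36 36 36; K' ⊕ opad = 30 5c 5c 5c 5c 5c.
Inner hash: sum = 90+54+54+54+54+54+231+153 = 744; mod 256 = 232 → e8.
Outer hash (recomputed tag): sum = 48+92+92+92+92+92+232 = 740; mod 256 = 228 → e4.
Recomputed tag = e4; claimed = 60 → mismatch.

invalid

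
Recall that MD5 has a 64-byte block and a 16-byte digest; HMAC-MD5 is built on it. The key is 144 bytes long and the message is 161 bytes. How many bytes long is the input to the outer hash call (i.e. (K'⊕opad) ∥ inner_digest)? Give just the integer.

80

Key is 144 > 64 bytes, so it is hashed to 16 bytes then zero-padded to 64: |K'| = 64.
Outer input = (K'⊕opad) ∥ H(inner) → 64 + 16 = 80 bytes.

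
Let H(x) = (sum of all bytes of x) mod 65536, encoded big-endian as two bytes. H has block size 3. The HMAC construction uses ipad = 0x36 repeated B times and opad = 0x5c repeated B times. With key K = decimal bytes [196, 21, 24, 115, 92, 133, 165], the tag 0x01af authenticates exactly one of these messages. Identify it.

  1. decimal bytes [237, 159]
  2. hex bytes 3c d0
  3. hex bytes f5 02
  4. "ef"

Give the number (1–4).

3

Key decimal bytes [196, 21, 24, 115, 92, 133, 165] = c4 15 18 73 5c 85 a5 is 7 bytes > B = 3, so hash it first: H(key) = 02 ea, then zero-pad to 3 bytes: K' = 02 ea 00.
K' ⊕ ipad = 34 dc 36; K' ⊕ opad = 5e b6 5c.
m1: inner = H(34 dc 36 ed 9f) = 02 d2; tag = H(5e b6 5c 02 d2) = 0244
m2: inner = H(34 dc 36 3c d0) = 02 52; tag = H(5e b6 5c 02 52) = 01c4
m3: inner = H(34 dc 36 f5 02) = 02 3d; tag = H(5e b6 5c 02 3d) = 01af ← matches
m4: inner = H(34 dc 36 65 66) = 02 11; tag = H(5e b6 5c 02 11) = 0183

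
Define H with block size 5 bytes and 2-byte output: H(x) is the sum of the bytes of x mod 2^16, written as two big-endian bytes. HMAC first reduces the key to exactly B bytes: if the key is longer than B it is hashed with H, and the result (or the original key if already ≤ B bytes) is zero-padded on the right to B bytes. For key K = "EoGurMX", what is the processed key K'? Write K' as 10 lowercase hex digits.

0287000000

|K| = 7 > B = 5, so first hash the key.
H(K): sum = 69+111+71+117+114+77+88 = 647 → 02 87.
Zero-pad H(K) = 02 87 to 5 bytes: K' = 02 87 00 00 00.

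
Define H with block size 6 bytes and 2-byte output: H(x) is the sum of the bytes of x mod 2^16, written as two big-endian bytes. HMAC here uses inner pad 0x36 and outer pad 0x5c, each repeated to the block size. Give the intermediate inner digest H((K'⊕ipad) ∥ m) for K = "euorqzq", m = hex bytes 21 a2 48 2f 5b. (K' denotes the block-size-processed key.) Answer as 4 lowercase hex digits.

02c3

Key "euorqzq" = 65 75 6f 72 71 7a 71 is 7 bytes > B = 6, so hash it first: H(key) = 03 17, then zero-pad to 6 bytes: K' = 03 17 00 00 00 00.
K' ⊕ ipad = 35 21 36 36 36 36.
Inner input = 35 21 36 36 36 36 ∥ 21 a2 48 2f 5b.
Inner hash: sum = 53+33+54+54+54+54+33+162+72+47+91 = 707 → 02 c3.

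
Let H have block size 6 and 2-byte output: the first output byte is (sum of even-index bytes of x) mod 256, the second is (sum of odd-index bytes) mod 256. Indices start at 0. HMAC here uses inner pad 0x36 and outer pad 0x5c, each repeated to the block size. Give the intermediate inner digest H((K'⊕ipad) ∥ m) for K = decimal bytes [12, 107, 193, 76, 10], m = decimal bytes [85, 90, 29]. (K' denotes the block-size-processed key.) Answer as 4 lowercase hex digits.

df67

Key decimal bytes [12, 107, 193, 76, 10] = 0c 6b c1 4c 0a is 5 bytes ≤ B = 6; zero-pad to 6 bytes: K' = 0c 6b c1 4c 0a 00.
K' ⊕ ipad = 3a 5d f7 7a 3c 36.
Inner input = 3a 5d f7 7a 3c 36 ∥ 55 5a 1d.
Inner hash: even-index sum = 479 mod 256 = 223; odd-index sum = 359 mod 256 = 103 → df 67.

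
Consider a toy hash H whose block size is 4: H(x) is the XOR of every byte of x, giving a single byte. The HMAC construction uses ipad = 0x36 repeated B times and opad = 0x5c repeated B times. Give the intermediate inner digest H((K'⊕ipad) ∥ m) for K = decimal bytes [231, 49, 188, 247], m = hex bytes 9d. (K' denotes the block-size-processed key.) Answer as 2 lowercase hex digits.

Key decimal bytes [231, 49, 188, 247] = e7 31 bc f7 is exactly B = 4 bytes: K' = e7 31 bc f7.
K' ⊕ ipad = d1 07 8a c1.
Inner input = d1 07 8a c1 ∥ 9d.
Inner hash: XOR d1⊕07⊕8a⊕c1⊕9d = 00.

00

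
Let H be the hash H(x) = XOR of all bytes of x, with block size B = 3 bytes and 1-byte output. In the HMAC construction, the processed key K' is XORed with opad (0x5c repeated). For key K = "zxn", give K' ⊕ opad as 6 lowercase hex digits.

Key "zxn" = 7a 78 6e is exactly B = 3 bytes: K' = 7a 78 6e.
XOR each byte with 0x5c: 7a⊕5c=26, 78⊕5c=24, 6e⊕5c=32.

262432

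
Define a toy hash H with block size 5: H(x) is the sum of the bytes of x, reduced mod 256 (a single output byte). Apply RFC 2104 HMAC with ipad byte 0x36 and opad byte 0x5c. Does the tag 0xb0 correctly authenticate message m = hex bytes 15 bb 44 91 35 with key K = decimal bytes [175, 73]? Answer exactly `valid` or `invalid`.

Key decimal bytes [175, 73] = af 49 is 2 bytes ≤ B = 5; zero-pad to 5 bytes: K' = af 49 00 00 00.
K' ⊕ ipad = 99 7f 36 36 36; K' ⊕ opad = f3 15 5c 5c 5c.
Inner hash: sum = 153+127+54+54+54+21+187+68+145+53 = 916; mod 256 = 148 → 94.
Outer hash (recomputed tag): sum = 243+21+92+92+92+148 = 688; mod 256 = 176 → b0.
Recomputed tag = b0; claimed = b0 → match.

valid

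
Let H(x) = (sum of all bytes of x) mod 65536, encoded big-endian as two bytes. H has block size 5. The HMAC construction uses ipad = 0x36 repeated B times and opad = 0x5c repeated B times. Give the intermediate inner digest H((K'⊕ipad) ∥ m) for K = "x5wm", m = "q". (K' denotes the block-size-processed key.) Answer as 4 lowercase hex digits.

0194

Key "x5wm" = 78 35 77 6d is 4 bytes ≤ B = 5; zero-pad to 5 bytes: K' = 78 35 77 6d 00.
K' ⊕ ipad = 4e 03 41 5b 36.
Inner input = 4e 03 41 5b 36 ∥ 71.
Inner hash: sum = 78+3+65+91+54+113 = 404 → 01 94.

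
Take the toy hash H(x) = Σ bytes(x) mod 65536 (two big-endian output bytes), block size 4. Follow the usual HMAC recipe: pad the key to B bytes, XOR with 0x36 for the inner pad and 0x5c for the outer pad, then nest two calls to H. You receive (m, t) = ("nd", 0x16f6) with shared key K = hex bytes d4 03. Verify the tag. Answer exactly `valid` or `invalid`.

Key hex bytes d4 03 is 2 bytes ≤ B = 4; zero-pad to 4 bytes: K' = d4 03 00 00.
K' ⊕ ipad = e2 35 36 36; K' ⊕ opad = 88 5f 5c 5c.
Inner hash: sum = 226+53+54+54+110+100 = 597 → 02 55.
Outer hash (recomputed tag): sum = 136+95+92+92+2+85 = 502 → 01 f6.
Recomputed tag = 01f6; claimed = 16f6 → mismatch.

invalid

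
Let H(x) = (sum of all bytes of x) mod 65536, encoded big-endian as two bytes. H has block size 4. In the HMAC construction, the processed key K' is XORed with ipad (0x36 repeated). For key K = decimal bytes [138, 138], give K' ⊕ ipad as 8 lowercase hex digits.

bcbc3636

Key decimal bytes [138, 138] = 8a 8a is 2 bytes ≤ B = 4; zero-pad to 4 bytes: K' = 8a 8a 00 00.
XOR each byte with 0x36: 8a⊕36=bc, 8a⊕36=bc, 00⊕36=36, 00⊕36=36.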